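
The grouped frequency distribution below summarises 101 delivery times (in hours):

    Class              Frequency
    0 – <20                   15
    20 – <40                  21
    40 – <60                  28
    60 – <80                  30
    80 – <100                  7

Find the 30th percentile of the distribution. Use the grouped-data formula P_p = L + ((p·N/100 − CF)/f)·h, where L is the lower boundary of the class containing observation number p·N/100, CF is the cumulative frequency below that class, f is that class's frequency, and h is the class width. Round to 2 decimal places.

34.57

N = 101; target position k = 30/100 · 101 = 30.3.
Cumulative frequencies: 15, 36, 64, 94, 101.
Observation 30.3 falls in the class 20 – <40.
L = 20, CF = 15, f = 21, h = 20.
P30 = 20 + ((30.3 − 15)/21)·20 = 20 + 14.5714 = 34.5714.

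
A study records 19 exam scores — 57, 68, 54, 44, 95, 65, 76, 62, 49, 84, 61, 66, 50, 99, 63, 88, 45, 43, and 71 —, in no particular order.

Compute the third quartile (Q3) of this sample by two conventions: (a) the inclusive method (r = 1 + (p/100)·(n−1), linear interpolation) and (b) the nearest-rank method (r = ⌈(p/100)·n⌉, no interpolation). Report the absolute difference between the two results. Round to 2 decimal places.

Sorted: 43, 44, 45, 49, 50, 54, 57, 61, 62, 63, 65, 66, 68, 71, 76, 84, 88, 95, 99.
n = 19.
(a) r = 14.5; between ranks 14 (71) and 15 (76): 73.5.
(b) the nearest-rank method: rank 15 → 76.
|73.5 − 76| = 2.5.

2.50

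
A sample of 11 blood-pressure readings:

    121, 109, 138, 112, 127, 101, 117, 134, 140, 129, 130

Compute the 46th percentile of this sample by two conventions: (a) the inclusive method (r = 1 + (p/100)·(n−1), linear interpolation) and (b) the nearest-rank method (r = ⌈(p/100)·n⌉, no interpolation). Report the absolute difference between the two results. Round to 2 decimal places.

2.40

Sorted: 101, 109, 112, 117, 121, 127, 129, 130, 134, 138, 140.
n = 11.
(a) r = 5.6; between ranks 5 (121) and 6 (127): 124.6.
(b) the nearest-rank method: rank 6 → 127.
|124.6 − 127| = 2.4.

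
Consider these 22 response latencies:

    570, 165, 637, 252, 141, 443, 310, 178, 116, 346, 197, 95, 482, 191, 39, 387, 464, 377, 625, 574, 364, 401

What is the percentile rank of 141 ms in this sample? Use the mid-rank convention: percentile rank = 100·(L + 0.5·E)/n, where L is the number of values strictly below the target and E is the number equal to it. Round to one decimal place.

15.9

Sorted: 39, 95, 116, 141, 165, 178, 191, 197, 252, 310, 346, 364, 377, 387, 401, 443, 464, 482, 570, 574, 625, 637.
Count below 141: L = 3; count equal: E = 1; n = 22.
Percentile rank = 100·(3 + 0.5·1)/22 = 100·3.5/22 = 15.91.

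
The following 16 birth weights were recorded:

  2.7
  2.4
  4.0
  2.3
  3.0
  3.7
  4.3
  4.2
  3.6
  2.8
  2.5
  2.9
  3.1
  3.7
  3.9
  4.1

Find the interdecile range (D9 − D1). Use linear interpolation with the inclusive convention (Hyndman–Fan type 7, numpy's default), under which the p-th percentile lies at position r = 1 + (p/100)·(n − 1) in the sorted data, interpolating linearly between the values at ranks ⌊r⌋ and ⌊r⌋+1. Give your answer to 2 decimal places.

Sorted: 2.3, 2.4, 2.5, 2.7, 2.8, 2.9, 3.0, 3.1, 3.6, 3.7, 3.7, 3.9, 4.0, 4.1, 4.2, 4.3.
n = 16.
P10: r = 2.5; ranks 2–3 are 2.4, 2.5; interpolating gives 2.45.
P90: r = 14.5; ranks 14–15 are 4.1, 4.2; interpolating gives 4.15.
Difference: 4.15 − 2.45 = 1.7.

1.70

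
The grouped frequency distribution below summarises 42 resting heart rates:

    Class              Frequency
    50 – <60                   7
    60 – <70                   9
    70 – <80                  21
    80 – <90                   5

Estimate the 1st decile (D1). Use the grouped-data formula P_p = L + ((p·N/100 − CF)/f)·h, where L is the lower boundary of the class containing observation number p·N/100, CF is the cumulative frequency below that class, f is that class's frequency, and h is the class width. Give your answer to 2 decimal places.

56.00

N = 42; target position k = 10/100 · 42 = 4.2.
Cumulative frequencies: 7, 16, 37, 42.
Observation 4.2 falls in the class 50 – <60.
L = 50, CF = 0, f = 7, h = 10.
P10 = 50 + ((4.2 − 0)/7)·10 = 50 + 6 = 56.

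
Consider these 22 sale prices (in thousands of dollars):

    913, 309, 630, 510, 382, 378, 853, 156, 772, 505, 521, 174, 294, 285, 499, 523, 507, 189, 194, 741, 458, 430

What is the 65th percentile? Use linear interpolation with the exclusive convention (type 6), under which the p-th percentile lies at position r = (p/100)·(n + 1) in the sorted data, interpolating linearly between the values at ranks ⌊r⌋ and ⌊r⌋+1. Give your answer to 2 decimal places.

Sorted: 156, 174, 189, 194, 285, 294, 309, 378, 382, 430, 458, 499, 505, 507, 510, 521, 523, 630, 741, 772, 853, 913.
n = 22.
r = (65/100)·(22 + 1) = 14.95.
Rank 14 is 507 and rank 15 is 510.
Interpolate: 507 + 0.95·(510 − 507) = 507 + 0.95·3 = 509.85.

509.85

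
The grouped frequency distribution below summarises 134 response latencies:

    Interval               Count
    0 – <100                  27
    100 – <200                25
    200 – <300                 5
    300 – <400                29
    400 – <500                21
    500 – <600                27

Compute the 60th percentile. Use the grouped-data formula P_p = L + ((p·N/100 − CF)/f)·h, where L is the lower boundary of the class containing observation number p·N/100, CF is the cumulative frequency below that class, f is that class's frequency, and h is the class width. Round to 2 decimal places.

N = 134; target position k = 60/100 · 134 = 80.4.
Cumulative frequencies: 27, 52, 57, 86, 107, 134.
Observation 80.4 falls in the class 300 – <400.
L = 300, CF = 57, f = 29, h = 100.
P60 = 300 + ((80.4 − 57)/29)·100 = 300 + 80.6897 = 380.69.

380.69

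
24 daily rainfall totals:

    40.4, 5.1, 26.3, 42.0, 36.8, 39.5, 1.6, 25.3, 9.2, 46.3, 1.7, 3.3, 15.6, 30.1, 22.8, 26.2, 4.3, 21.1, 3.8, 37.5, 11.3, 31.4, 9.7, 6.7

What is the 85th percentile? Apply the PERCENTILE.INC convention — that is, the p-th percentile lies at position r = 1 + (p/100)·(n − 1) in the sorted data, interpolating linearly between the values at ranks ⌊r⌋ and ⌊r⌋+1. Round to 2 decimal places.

Sorted: 1.6, 1.7, 3.3, 3.8, 4.3, 5.1, 6.7, 9.2, 9.7, 11.3, 15.6, 21.1, 22.8, 25.3, 26.2, 26.3, 30.1, 31.4, 36.8, 37.5, 39.5, 40.4, 42.0, 46.3.
n = 24.
r = 1 + (85/100)·(24 − 1) = 1 + 19.55 = 20.55.
Rank 20 is 37.5 and rank 21 is 39.5.
Interpolate: 37.5 + 0.55·(39.5 − 37.5) = 37.5 + 0.55·2 = 38.6.

38.60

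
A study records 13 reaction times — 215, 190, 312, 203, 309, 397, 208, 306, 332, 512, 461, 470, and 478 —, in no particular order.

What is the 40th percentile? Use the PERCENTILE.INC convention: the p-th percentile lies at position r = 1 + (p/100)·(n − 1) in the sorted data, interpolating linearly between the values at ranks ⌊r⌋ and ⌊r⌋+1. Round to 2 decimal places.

308.40

Sorted: 190, 203, 208, 215, 306, 309, 312, 332, 397, 461, 470, 478, 512.
n = 13.
r = 1 + (40/100)·(13 − 1) = 1 + 4.8 = 5.8.
Rank 5 is 306 and rank 6 is 309.
Interpolate: 306 + 0.8·(309 − 306) = 306 + 0.8·3 = 308.4.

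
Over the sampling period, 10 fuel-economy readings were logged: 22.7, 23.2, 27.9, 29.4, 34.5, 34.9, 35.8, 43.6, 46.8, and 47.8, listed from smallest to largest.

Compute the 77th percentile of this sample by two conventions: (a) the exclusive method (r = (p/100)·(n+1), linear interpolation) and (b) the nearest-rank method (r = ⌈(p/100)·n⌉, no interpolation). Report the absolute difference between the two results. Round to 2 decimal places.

1.50

n = 10.
(a) r = 8.47; between ranks 8 (43.6) and 9 (46.8): 45.104.
(b) the nearest-rank method: rank 8 → 43.6.
|45.104 − 43.6| = 1.504.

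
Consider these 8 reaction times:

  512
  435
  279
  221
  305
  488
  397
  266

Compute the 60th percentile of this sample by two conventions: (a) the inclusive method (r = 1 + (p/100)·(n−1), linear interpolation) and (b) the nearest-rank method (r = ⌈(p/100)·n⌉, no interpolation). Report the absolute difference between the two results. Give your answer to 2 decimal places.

7.60

Sorted: 221, 266, 279, 305, 397, 435, 488, 512.
n = 8.
(a) r = 5.2; between ranks 5 (397) and 6 (435): 404.6.
(b) the nearest-rank method: rank 5 → 397.
|404.6 − 397| = 7.6.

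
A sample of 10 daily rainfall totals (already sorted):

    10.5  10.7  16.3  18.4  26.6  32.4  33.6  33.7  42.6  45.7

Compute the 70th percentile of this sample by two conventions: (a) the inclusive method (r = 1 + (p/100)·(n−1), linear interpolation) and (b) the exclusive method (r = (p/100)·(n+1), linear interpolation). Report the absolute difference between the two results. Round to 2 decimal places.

0.04

n = 10.
(a) r = 7.3; between ranks 7 (33.6) and 8 (33.7): 33.63.
(b) r = 7.7; between ranks 7 (33.6) and 8 (33.7): 33.67.
|33.63 − 33.67| = 0.04.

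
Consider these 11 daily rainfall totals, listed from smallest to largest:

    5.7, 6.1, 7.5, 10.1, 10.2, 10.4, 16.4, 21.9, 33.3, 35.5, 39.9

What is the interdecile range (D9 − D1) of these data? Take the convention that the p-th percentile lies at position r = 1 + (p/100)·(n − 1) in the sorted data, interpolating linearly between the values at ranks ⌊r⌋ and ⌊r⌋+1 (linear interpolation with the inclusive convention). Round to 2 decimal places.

n = 11.
P10: r = 2 (integer) → 6.1.
P90: r = 10 (integer) → 35.5.
Difference: 35.5 − 6.1 = 29.4.

29.40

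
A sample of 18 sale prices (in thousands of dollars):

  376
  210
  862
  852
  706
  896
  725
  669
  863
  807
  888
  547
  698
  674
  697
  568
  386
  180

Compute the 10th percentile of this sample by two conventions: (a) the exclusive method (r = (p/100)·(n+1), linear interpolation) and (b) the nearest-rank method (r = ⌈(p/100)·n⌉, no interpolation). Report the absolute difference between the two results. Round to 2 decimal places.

Sorted: 180, 210, 376, 386, 547, 568, 669, 674, 697, 698, 706, 725, 807, 852, 862, 863, 888, 896.
n = 18.
(a) r = 1.9; between ranks 1 (180) and 2 (210): 207.
(b) the nearest-rank method: rank 2 → 210.
|207 − 210| = 3.

3.00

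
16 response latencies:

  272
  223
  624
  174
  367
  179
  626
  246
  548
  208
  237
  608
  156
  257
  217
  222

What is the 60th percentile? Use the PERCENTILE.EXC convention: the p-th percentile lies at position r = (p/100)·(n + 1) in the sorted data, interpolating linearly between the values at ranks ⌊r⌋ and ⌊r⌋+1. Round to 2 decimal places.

260.00

Sorted: 156, 174, 179, 208, 217, 222, 223, 237, 246, 257, 272, 367, 548, 608, 624, 626.
n = 16.
r = (60/100)·(16 + 1) = 10.2.
Rank 10 is 257 and rank 11 is 272.
Interpolate: 257 + 0.2·(272 − 257) = 257 + 0.2·15 = 260.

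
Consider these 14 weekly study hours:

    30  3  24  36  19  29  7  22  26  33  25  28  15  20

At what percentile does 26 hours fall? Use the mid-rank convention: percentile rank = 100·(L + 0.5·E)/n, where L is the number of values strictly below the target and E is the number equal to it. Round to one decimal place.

60.7

Sorted: 3, 7, 15, 19, 20, 22, 24, 25, 26, 28, 29, 30, 33, 36.
Count below 26: L = 8; count equal: E = 1; n = 14.
Percentile rank = 100·(8 + 0.5·1)/14 = 100·8.5/14 = 60.71.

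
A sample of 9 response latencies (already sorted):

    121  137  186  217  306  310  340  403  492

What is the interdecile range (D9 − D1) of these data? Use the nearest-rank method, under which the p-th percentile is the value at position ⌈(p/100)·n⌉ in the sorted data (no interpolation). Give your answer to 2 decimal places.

n = 9.
P10: rank ⌈10/100·9⌉ = 1 → 121.
P90: rank ⌈90/100·9⌉ = 9 → 492.
Difference: 492 − 121 = 371.

371.00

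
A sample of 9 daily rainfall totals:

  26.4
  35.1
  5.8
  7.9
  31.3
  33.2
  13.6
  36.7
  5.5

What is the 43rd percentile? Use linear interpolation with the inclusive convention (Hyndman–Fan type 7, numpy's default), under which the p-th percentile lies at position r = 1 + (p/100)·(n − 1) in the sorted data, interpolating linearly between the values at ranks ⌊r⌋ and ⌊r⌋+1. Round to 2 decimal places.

19.23

Sorted: 5.5, 5.8, 7.9, 13.6, 26.4, 31.3, 33.2, 35.1, 36.7.
n = 9.
r = 1 + (43/100)·(9 − 1) = 1 + 3.44 = 4.44.
Rank 4 is 13.6 and rank 5 is 26.4.
Interpolate: 13.6 + 0.44·(26.4 − 13.6) = 13.6 + 0.44·12.8 = 19.232.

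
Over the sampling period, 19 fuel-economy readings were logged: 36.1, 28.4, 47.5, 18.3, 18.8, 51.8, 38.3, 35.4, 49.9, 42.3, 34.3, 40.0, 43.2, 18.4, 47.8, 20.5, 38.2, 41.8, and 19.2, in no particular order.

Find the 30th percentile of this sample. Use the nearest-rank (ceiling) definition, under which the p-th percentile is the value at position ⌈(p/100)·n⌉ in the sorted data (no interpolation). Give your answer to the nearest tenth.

28.4

Sorted: 18.3, 18.4, 18.8, 19.2, 20.5, 28.4, 34.3, 35.4, 36.1, 38.2, 38.3, 40.0, 41.8, 42.3, 43.2, 47.5, 47.8, 49.9, 51.8.
n = 19.
Position = ⌈30/100 · 19⌉ = ⌈5.7⌉ = 6.
The value at rank 6 is 28.4.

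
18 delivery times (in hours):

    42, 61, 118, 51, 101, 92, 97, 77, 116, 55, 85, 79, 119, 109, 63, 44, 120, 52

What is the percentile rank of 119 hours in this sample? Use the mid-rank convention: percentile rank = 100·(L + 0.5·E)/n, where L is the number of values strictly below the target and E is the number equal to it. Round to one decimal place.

Sorted: 42, 44, 51, 52, 55, 61, 63, 77, 79, 85, 92, 97, 101, 109, 116, 118, 119, 120.
Count below 119: L = 16; count equal: E = 1; n = 18.
Percentile rank = 100·(16 + 0.5·1)/18 = 100·16.5/18 = 91.67.

91.7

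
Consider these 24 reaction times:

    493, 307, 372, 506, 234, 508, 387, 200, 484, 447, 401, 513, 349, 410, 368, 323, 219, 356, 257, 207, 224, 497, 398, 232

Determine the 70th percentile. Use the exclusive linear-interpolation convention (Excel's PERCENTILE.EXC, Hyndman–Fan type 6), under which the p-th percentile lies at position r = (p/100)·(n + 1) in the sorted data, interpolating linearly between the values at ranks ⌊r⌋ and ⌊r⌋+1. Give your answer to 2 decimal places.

Sorted: 200, 207, 219, 224, 232, 234, 257, 307, 323, 349, 356, 368, 372, 387, 398, 401, 410, 447, 484, 493, 497, 506, 508, 513.
n = 24.
r = (70/100)·(24 + 1) = 17.5.
Rank 17 is 410 and rank 18 is 447.
Interpolate: 410 + 0.5·(447 − 410) = 410 + 0.5·37 = 428.5.

428.50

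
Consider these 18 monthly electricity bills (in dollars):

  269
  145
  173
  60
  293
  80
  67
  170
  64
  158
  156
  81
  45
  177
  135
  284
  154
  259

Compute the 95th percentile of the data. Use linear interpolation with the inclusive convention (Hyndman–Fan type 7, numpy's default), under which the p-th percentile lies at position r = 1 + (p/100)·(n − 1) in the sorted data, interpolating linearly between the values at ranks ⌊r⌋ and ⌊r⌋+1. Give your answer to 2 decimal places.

285.35

Sorted: 45, 60, 64, 67, 80, 81, 135, 145, 154, 156, 158, 170, 173, 177, 259, 269, 284, 293.
n = 18.
r = 1 + (95/100)·(18 − 1) = 1 + 16.15 = 17.15.
Rank 17 is 284 and rank 18 is 293.
Interpolate: 284 + 0.15·(293 − 284) = 284 + 0.15·9 = 285.35.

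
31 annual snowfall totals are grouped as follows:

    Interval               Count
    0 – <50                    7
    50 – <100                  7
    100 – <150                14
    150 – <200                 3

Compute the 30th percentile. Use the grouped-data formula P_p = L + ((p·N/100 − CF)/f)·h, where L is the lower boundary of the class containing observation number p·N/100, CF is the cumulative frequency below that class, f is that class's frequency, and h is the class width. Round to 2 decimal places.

66.43

N = 31; target position k = 30/100 · 31 = 9.3.
Cumulative frequencies: 7, 14, 28, 31.
Observation 9.3 falls in the class 50 – <100.
L = 50, CF = 7, f = 7, h = 50.
P30 = 50 + ((9.3 − 7)/7)·50 = 50 + 16.4286 = 66.4286.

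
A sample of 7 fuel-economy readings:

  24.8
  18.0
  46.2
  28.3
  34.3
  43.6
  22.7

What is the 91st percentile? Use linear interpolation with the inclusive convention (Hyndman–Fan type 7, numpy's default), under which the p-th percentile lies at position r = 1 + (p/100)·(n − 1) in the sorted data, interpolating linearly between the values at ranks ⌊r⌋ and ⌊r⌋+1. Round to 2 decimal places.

44.80

Sorted: 18.0, 22.7, 24.8, 28.3, 34.3, 43.6, 46.2.
n = 7.
r = 1 + (91/100)·(7 − 1) = 1 + 5.46 = 6.46.
Rank 6 is 43.6 and rank 7 is 46.2.
Interpolate: 43.6 + 0.46·(46.2 − 43.6) = 43.6 + 0.46·2.6 = 44.796.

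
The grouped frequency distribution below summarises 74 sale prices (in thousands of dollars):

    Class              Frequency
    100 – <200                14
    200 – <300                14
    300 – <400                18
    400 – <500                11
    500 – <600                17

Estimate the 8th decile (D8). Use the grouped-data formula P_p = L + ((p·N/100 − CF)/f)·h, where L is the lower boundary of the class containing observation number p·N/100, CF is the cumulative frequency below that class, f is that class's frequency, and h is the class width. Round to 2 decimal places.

N = 74; target position k = 80/100 · 74 = 59.2.
Cumulative frequencies: 14, 28, 46, 57, 74.
Observation 59.2 falls in the class 500 – <600.
L = 500, CF = 57, f = 17, h = 100.
P80 = 500 + ((59.2 − 57)/17)·100 = 500 + 12.9412 = 512.941.

512.94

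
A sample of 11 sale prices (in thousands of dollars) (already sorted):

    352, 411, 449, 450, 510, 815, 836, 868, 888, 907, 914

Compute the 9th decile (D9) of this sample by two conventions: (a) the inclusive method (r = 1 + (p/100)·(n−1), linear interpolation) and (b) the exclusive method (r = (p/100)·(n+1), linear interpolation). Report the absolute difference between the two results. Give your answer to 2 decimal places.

5.60

n = 11.
(a) r = 10 → value at rank 10 = 907.
(b) r = 10.8; between ranks 10 (907) and 11 (914): 912.6.
|907 − 912.6| = 5.6.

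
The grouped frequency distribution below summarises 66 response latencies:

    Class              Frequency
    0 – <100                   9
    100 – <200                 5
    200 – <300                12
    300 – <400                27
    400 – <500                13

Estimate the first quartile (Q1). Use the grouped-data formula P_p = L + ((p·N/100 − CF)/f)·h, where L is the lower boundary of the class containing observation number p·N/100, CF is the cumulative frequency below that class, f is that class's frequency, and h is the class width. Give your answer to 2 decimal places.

N = 66; target position k = 25/100 · 66 = 16.5.
Cumulative frequencies: 9, 14, 26, 53, 66.
Observation 16.5 falls in the class 200 – <300.
L = 200, CF = 14, f = 12, h = 100.
P25 = 200 + ((16.5 − 14)/12)·100 = 200 + 20.8333 = 220.833.

220.83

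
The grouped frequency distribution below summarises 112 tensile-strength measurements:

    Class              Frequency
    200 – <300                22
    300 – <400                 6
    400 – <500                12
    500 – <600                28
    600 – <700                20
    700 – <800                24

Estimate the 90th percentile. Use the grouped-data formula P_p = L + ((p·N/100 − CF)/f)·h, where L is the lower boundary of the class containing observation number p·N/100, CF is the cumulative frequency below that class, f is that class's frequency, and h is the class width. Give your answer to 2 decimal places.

N = 112; target position k = 90/100 · 112 = 100.8.
Cumulative frequencies: 22, 28, 40, 68, 88, 112.
Observation 100.8 falls in the class 700 – <800.
L = 700, CF = 88, f = 24, h = 100.
P90 = 700 + ((100.8 − 88)/24)·100 = 700 + 53.3333 = 753.333.

753.33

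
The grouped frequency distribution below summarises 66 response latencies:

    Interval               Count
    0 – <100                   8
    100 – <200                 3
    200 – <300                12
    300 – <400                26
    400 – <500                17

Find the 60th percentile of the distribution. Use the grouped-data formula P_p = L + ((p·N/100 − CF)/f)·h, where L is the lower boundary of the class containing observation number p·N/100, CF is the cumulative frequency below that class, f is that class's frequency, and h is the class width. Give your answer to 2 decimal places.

363.85

N = 66; target position k = 60/100 · 66 = 39.6.
Cumulative frequencies: 8, 11, 23, 49, 66.
Observation 39.6 falls in the class 300 – <400.
L = 300, CF = 23, f = 26, h = 100.
P60 = 300 + ((39.6 − 23)/26)·100 = 300 + 63.8462 = 363.846.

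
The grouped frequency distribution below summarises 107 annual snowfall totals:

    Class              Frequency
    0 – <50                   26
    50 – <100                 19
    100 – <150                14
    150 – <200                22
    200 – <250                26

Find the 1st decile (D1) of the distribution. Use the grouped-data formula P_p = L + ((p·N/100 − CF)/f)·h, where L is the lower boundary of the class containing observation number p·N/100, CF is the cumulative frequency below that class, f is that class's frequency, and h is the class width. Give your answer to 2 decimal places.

N = 107; target position k = 10/100 · 107 = 10.7.
Cumulative frequencies: 26, 45, 59, 81, 107.
Observation 10.7 falls in the class 0 – <50.
L = 0, CF = 0, f = 26, h = 50.
P10 = 0 + ((10.7 − 0)/26)·50 = 0 + 20.5769 = 20.5769.

20.58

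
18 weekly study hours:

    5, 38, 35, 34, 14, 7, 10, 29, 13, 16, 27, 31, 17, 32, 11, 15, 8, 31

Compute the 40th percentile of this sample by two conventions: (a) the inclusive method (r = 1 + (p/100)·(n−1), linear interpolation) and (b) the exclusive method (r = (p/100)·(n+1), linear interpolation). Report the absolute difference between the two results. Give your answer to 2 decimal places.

0.20

Sorted: 5, 7, 8, 10, 11, 13, 14, 15, 16, 17, 27, 29, 31, 31, 32, 34, 35, 38.
n = 18.
(a) r = 7.8; between ranks 7 (14) and 8 (15): 14.8.
(b) r = 7.6; between ranks 7 (14) and 8 (15): 14.6.
|14.8 − 14.6| = 0.2.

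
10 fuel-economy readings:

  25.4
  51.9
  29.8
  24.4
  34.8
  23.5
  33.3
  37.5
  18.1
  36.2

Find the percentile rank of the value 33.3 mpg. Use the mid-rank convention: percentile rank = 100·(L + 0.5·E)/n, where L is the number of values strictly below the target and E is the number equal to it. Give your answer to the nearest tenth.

55.0

Sorted: 18.1, 23.5, 24.4, 25.4, 29.8, 33.3, 34.8, 36.2, 37.5, 51.9.
Count below 33.3: L = 5; count equal: E = 1; n = 10.
Percentile rank = 100·(5 + 0.5·1)/10 = 100·5.5/10 = 55.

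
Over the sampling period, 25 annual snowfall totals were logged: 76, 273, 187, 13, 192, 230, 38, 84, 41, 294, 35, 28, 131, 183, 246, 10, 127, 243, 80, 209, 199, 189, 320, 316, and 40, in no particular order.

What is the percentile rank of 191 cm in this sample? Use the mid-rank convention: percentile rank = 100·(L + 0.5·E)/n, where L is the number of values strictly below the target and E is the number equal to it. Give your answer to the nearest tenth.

60.0

Sorted: 10, 13, 28, 35, 38, 40, 41, 76, 80, 84, 127, 131, 183, 187, 189, 192, 199, 209, 230, 243, 246, 273, 294, 316, 320.
Count below 191: L = 15; count equal: E = 0; n = 25.
Percentile rank = 100·(15 + 0.5·0)/25 = 100·15/25 = 60.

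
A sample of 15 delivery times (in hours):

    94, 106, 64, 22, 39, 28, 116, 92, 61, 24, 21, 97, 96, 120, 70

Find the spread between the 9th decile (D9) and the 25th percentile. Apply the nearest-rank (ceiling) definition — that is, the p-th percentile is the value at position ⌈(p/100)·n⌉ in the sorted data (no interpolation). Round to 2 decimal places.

88.00

Sorted: 21, 22, 24, 28, 39, 61, 64, 70, 92, 94, 96, 97, 106, 116, 120.
n = 15.
P25: rank ⌈25/100·15⌉ = 4 → 28.
P90: rank ⌈90/100·15⌉ = 14 → 116.
Difference: 116 − 28 = 88.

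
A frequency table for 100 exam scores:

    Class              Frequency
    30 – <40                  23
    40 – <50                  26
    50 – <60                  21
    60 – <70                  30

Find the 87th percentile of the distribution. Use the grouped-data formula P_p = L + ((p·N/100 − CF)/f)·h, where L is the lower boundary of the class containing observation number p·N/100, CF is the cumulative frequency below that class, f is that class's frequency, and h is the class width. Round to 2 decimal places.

65.67

N = 100; target position k = 87/100 · 100 = 87.
Cumulative frequencies: 23, 49, 70, 100.
Observation 87 falls in the class 60 – <70.
L = 60, CF = 70, f = 30, h = 10.
P87 = 60 + ((87 − 70)/30)·10 = 60 + 5.66667 = 65.6667.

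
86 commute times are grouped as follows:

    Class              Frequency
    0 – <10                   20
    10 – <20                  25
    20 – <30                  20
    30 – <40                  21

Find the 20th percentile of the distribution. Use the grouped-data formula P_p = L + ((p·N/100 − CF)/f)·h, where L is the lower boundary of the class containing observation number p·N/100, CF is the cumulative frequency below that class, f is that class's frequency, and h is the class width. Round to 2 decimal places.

N = 86; target position k = 20/100 · 86 = 17.2.
Cumulative frequencies: 20, 45, 65, 86.
Observation 17.2 falls in the class 0 – <10.
L = 0, CF = 0, f = 20, h = 10.
P20 = 0 + ((17.2 − 0)/20)·10 = 0 + 8.6 = 8.6.

8.60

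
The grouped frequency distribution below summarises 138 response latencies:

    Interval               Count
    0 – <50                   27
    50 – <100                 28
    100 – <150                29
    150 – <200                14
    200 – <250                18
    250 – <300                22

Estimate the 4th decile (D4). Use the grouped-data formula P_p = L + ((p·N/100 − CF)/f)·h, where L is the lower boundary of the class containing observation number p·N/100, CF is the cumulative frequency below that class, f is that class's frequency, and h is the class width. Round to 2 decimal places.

N = 138; target position k = 40/100 · 138 = 55.2.
Cumulative frequencies: 27, 55, 84, 98, 116, 138.
Observation 55.2 falls in the class 100 – <150.
L = 100, CF = 55, f = 29, h = 50.
P40 = 100 + ((55.2 − 55)/29)·50 = 100 + 0.344828 = 100.345.

100.34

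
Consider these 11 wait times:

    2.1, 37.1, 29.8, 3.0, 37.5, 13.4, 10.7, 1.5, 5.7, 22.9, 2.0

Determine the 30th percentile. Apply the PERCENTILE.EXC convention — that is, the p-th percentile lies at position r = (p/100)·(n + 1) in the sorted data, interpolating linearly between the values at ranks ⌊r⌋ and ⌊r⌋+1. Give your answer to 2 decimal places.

2.64

Sorted: 1.5, 2.0, 2.1, 3.0, 5.7, 10.7, 13.4, 22.9, 29.8, 37.1, 37.5.
n = 11.
r = (30/100)·(11 + 1) = 3.6.
Rank 3 is 2.1 and rank 4 is 3.0.
Interpolate: 2.1 + 0.6·(3.0 − 2.1) = 2.1 + 0.6·0.9 = 2.64.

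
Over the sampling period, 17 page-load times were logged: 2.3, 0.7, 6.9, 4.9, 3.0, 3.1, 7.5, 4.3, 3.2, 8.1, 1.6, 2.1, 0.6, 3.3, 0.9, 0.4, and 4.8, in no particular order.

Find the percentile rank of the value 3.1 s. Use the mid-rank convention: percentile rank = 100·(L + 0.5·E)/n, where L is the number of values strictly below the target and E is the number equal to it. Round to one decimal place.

50.0

Sorted: 0.4, 0.6, 0.7, 0.9, 1.6, 2.1, 2.3, 3.0, 3.1, 3.2, 3.3, 4.3, 4.8, 4.9, 6.9, 7.5, 8.1.
Count below 3.1: L = 8; count equal: E = 1; n = 17.
Percentile rank = 100·(8 + 0.5·1)/17 = 100·8.5/17 = 50.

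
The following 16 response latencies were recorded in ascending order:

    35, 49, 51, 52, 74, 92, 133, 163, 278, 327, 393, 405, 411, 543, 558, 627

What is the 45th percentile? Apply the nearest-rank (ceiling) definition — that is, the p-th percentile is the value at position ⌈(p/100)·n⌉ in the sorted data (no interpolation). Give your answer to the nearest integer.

163

n = 16.
Position = ⌈45/100 · 16⌉ = ⌈7.2⌉ = 8.
The value at rank 8 is 163.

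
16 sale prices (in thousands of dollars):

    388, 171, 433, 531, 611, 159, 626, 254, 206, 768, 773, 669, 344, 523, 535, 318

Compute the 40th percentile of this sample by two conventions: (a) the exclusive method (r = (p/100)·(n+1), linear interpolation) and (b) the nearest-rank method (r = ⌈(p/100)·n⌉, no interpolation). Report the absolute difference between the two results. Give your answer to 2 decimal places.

8.80

Sorted: 159, 171, 206, 254, 318, 344, 388, 433, 523, 531, 535, 611, 626, 669, 768, 773.
n = 16.
(a) r = 6.8; between ranks 6 (344) and 7 (388): 379.2.
(b) the nearest-rank method: rank 7 → 388.
|379.2 − 388| = 8.8.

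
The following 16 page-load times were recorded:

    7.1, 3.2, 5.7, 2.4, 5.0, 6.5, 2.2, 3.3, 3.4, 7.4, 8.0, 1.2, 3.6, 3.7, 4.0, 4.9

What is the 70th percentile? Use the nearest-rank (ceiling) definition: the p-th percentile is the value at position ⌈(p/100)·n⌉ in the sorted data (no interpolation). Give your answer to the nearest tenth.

Sorted: 1.2, 2.2, 2.4, 3.2, 3.3, 3.4, 3.6, 3.7, 4.0, 4.9, 5.0, 5.7, 6.5, 7.1, 7.4, 8.0.
n = 16.
Position = ⌈70/100 · 16⌉ = ⌈11.2⌉ = 12.
The value at rank 12 is 5.7.

5.7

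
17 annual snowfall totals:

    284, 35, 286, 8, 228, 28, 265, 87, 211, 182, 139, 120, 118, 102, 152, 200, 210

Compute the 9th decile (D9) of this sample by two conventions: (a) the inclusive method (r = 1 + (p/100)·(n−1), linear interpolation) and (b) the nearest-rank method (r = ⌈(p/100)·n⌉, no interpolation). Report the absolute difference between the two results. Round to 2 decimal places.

Sorted: 8, 28, 35, 87, 102, 118, 120, 139, 152, 182, 200, 210, 211, 228, 265, 284, 286.
n = 17.
(a) r = 15.4; between ranks 15 (265) and 16 (284): 272.6.
(b) the nearest-rank method: rank 16 → 284.
|272.6 − 284| = 11.4.

11.40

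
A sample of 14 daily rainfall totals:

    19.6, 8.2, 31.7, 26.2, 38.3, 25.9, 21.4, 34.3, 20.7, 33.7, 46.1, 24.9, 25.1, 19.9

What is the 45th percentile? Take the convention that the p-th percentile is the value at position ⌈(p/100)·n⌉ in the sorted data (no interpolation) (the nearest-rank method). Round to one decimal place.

Sorted: 8.2, 19.6, 19.9, 20.7, 21.4, 24.9, 25.1, 25.9, 26.2, 31.7, 33.7, 34.3, 38.3, 46.1.
n = 14.
Position = ⌈45/100 · 14⌉ = ⌈6.3⌉ = 7.
The value at rank 7 is 25.1.

25.1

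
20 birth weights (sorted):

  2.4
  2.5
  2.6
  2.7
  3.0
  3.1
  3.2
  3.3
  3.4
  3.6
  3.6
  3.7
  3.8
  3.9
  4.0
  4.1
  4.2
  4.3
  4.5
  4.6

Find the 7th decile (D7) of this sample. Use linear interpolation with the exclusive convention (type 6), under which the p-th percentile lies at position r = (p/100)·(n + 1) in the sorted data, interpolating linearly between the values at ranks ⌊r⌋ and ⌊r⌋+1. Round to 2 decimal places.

n = 20.
r = (70/100)·(20 + 1) = 14.7.
Rank 14 is 3.9 and rank 15 is 4.0.
Interpolate: 3.9 + 0.7·(4.0 − 3.9) = 3.9 + 0.7·0.1 = 3.97.

3.97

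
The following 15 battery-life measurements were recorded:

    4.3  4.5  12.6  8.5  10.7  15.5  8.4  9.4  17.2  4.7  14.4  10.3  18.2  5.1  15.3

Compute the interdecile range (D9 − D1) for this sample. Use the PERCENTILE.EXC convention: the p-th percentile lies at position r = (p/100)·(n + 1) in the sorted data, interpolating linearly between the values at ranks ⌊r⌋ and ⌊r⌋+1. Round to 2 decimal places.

13.18

Sorted: 4.3, 4.5, 4.7, 5.1, 8.4, 8.5, 9.4, 10.3, 10.7, 12.6, 14.4, 15.3, 15.5, 17.2, 18.2.
n = 15.
P10: r = 1.6; ranks 1–2 are 4.3, 4.5; interpolating gives 4.42.
P90: r = 14.4; ranks 14–15 are 17.2, 18.2; interpolating gives 17.6.
Difference: 17.6 − 4.42 = 13.18.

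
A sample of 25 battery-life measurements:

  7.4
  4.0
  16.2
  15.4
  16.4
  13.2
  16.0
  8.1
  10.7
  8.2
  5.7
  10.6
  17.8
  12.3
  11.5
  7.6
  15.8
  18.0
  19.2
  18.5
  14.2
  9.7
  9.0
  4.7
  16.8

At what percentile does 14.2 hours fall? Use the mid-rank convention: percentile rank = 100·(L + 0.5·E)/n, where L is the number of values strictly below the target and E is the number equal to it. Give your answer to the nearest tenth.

58.0

Sorted: 4.0, 4.7, 5.7, 7.4, 7.6, 8.1, 8.2, 9.0, 9.7, 10.6, 10.7, 11.5, 12.3, 13.2, 14.2, 15.4, 15.8, 16.0, 16.2, 16.4, 16.8, 17.8, 18.0, 18.5, 19.2.
Count below 14.2: L = 14; count equal: E = 1; n = 25.
Percentile rank = 100·(14 + 0.5·1)/25 = 100·14.5/25 = 58.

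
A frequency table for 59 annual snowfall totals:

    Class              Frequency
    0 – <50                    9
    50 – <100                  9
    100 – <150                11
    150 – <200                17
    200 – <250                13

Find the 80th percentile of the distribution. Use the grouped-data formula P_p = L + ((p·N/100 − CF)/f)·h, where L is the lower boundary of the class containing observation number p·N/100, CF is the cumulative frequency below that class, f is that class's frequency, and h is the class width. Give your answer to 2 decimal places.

204.62

N = 59; target position k = 80/100 · 59 = 47.2.
Cumulative frequencies: 9, 18, 29, 46, 59.
Observation 47.2 falls in the class 200 – <250.
L = 200, CF = 46, f = 13, h = 50.
P80 = 200 + ((47.2 − 46)/13)·50 = 200 + 4.61538 = 204.615.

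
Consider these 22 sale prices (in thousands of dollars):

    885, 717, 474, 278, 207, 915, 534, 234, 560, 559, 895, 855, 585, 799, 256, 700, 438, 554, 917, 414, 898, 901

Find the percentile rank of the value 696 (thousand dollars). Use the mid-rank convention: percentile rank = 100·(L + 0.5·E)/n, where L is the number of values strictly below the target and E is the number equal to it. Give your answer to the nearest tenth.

Sorted: 207, 234, 256, 278, 414, 438, 474, 534, 554, 559, 560, 585, 700, 717, 799, 855, 885, 895, 898, 901, 915, 917.
Count below 696: L = 12; count equal: E = 0; n = 22.
Percentile rank = 100·(12 + 0.5·0)/22 = 100·12/22 = 54.55.

54.5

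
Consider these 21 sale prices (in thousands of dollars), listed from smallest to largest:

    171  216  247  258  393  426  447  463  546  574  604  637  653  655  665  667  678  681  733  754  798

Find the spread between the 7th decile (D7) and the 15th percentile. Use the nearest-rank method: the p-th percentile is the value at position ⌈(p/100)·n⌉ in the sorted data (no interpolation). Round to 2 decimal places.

n = 21.
P15: rank ⌈15/100·21⌉ = 4 → 258.
P70: rank ⌈70/100·21⌉ = 15 → 665.
Difference: 665 − 258 = 407.

407.00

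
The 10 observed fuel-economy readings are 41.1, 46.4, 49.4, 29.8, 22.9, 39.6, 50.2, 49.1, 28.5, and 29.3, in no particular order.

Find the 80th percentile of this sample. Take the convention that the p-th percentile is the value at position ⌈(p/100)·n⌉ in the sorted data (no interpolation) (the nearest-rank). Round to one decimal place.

Sorted: 22.9, 28.5, 29.3, 29.8, 39.6, 41.1, 46.4, 49.1, 49.4, 50.2.
n = 10.
Position = ⌈80/100 · 10⌉ = ⌈8⌉ = 8.
The value at rank 8 is 49.1.

49.1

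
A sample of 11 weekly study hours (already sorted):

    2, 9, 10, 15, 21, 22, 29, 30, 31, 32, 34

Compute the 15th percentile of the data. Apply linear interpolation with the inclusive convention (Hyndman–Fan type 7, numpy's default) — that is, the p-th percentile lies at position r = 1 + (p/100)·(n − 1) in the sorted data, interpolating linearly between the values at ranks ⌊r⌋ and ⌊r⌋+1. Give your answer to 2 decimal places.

n = 11.
r = 1 + (15/100)·(11 − 1) = 1 + 1.5 = 2.5.
Rank 2 is 9 and rank 3 is 10.
Interpolate: 9 + 0.5·(10 − 9) = 9 + 0.5·1 = 9.5.

9.50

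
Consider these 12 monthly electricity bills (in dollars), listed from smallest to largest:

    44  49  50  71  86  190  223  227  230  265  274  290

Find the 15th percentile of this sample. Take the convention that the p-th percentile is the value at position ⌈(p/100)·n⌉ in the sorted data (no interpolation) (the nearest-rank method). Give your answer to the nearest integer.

n = 12.
Position = ⌈15/100 · 12⌉ = ⌈1.8⌉ = 2.
The value at rank 2 is 49.

49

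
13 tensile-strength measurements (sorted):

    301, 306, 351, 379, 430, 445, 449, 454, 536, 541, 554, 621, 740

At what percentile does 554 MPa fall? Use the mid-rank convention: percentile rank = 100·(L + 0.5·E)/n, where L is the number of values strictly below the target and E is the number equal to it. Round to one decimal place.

Count below 554: L = 10; count equal: E = 1; n = 13.
Percentile rank = 100·(10 + 0.5·1)/13 = 100·10.5/13 = 80.77.

80.8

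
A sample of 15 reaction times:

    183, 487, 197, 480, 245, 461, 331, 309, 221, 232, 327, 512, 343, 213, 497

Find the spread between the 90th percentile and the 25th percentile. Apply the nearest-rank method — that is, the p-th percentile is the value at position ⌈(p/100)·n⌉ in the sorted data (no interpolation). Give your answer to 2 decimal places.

276.00

Sorted: 183, 197, 213, 221, 232, 245, 309, 327, 331, 343, 461, 480, 487, 497, 512.
n = 15.
P25: rank ⌈25/100·15⌉ = 4 → 221.
P90: rank ⌈90/100·15⌉ = 14 → 497.
Difference: 497 − 221 = 276.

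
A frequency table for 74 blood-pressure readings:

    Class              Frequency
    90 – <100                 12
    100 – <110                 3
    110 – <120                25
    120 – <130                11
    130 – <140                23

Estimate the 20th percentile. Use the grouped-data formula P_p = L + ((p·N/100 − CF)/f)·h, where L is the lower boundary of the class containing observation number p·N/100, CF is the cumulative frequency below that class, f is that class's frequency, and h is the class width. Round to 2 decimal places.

N = 74; target position k = 20/100 · 74 = 14.8.
Cumulative frequencies: 12, 15, 40, 51, 74.
Observation 14.8 falls in the class 100 – <110.
L = 100, CF = 12, f = 3, h = 10.
P20 = 100 + ((14.8 − 12)/3)·10 = 100 + 9.33333 = 109.333.

109.33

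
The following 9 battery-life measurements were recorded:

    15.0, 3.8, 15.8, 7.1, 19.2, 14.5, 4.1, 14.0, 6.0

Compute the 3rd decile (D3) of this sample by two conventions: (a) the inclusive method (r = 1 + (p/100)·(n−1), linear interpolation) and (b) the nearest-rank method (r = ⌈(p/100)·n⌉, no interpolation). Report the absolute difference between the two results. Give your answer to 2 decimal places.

Sorted: 3.8, 4.1, 6.0, 7.1, 14.0, 14.5, 15.0, 15.8, 19.2.
n = 9.
(a) r = 3.4; between ranks 3 (6.0) and 4 (7.1): 6.44.
(b) the nearest-rank method: rank 3 → 6.
|6.44 − 6| = 0.44.

0.44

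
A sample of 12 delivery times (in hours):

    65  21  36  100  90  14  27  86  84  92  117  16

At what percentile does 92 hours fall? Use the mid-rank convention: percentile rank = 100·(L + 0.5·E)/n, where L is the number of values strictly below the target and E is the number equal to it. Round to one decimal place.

79.2

Sorted: 14, 16, 21, 27, 36, 65, 84, 86, 90, 92, 100, 117.
Count below 92: L = 9; count equal: E = 1; n = 12.
Percentile rank = 100·(9 + 0.5·1)/12 = 100·9.5/12 = 79.17.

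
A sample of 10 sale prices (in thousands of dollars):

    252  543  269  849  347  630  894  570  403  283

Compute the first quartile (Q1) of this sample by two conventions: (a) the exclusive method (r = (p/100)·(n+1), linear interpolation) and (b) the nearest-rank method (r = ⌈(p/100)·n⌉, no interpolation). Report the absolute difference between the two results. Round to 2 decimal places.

3.50

Sorted: 252, 269, 283, 347, 403, 543, 570, 630, 849, 894.
n = 10.
(a) r = 2.75; between ranks 2 (269) and 3 (283): 279.5.
(b) the nearest-rank method: rank 3 → 283.
|279.5 − 283| = 3.5.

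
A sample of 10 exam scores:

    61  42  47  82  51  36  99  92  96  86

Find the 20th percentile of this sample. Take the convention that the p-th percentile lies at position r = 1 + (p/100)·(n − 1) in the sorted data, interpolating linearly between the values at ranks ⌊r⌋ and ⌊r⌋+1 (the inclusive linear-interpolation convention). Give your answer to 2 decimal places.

Sorted: 36, 42, 47, 51, 61, 82, 86, 92, 96, 99.
n = 10.
r = 1 + (20/100)·(10 − 1) = 1 + 1.8 = 2.8.
Rank 2 is 42 and rank 3 is 47.
Interpolate: 42 + 0.8·(47 − 42) = 42 + 0.8·5 = 46.

46.00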